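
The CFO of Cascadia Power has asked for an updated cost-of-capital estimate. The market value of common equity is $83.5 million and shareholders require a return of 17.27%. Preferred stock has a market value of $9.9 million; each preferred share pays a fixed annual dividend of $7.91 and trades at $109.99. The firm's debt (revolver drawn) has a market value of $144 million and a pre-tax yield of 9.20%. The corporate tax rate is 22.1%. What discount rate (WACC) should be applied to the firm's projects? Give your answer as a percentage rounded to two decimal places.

Cost of preferred: Rp = 7.91 / 109.99 = 7.1916%.
Total capital V = 83.5 + 9.9 + 144 = 237.4.
Equity: weight = 83.5/237.4 = 0.3517; cost = 17.27%.
Preferred: weight = 9.9/237.4 = 0.0417; cost = 7.1916%.
Revolver drawn: weight = 144/237.4 = 0.6066; after-tax cost = 9.2% × (1 − 22.1%) = 7.1668%.
WACC = 0.3517 × 17.2700% + 0.0417 × 7.1916% + 0.6066 × 7.1668% = 10.7214%.

10.72%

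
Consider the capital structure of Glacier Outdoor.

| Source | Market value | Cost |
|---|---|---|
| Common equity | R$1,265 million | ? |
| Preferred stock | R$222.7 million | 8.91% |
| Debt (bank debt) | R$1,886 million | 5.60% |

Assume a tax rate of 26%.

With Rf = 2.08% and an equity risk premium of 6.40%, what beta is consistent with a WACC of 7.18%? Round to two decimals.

1.46

Total capital V = 1265 + 222.7 + 1886 = 3373.7.
Equity weight = 1265/3373.7 = 0.3750.
Preferred weight = 222.7/3373.7 = 0.0660.
Bank debt weight = 1886/3373.7 = 0.5590.
Debt contribution = 0.5590 × 5.6% × (1 − 26%) = 2.3166%.
Preferred contribution = 0.0660 × 8.91% = 0.5882%.
Required equity contribution = 7.18% − 2.9048% = 4.2752%  ⇒  Re = 11.4018%.
CAPM: 11.4018% = 2.08% + β × 6.4%  ⇒  β = 1.4565.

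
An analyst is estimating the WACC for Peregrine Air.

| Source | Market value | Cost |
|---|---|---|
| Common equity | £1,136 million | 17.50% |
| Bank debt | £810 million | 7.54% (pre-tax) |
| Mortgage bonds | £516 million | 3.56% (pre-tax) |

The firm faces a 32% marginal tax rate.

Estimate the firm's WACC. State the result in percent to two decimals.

Total capital V = 1136 + 810 + 516 = 2462.
Equity: weight = 1136/2462 = 0.4614; cost = 17.5%.
Bank debt: weight = 810/2462 = 0.3290; after-tax cost = 7.54% × (1 − 32%) = 5.1272%.
Mortgage bonds: weight = 516/2462 = 0.2096; after-tax cost = 3.56% × (1 − 32%) = 2.4208%.
WACC = 0.4614 × 17.5000% + 0.3290 × 5.1272% + 0.2096 × 2.4208% = 10.2690%.

10.27%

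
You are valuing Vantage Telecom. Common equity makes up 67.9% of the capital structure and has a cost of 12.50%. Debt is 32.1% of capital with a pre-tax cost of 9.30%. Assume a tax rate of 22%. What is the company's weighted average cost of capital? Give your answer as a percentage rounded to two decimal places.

After-tax cost of debt = 9.3% × (1 − 22%) = 7.2540%.
WACC = 0.679 × 12.5000% + 0.321 × 7.2540% = 10.8160%.

10.82%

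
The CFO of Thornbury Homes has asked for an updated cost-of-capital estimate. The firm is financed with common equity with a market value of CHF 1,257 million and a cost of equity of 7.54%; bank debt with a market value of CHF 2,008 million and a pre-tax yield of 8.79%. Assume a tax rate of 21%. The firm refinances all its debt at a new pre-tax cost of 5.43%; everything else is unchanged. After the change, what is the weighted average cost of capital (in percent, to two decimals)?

5.54%

After the change:
Total capital V = 1257 + 2008 = 3265.
Equity: weight = 1257/3265 = 0.3850; cost = 7.54%.
Bank debt: weight = 2008/3265 = 0.6150; after-tax cost = 5.43% × (1 − 21%) = 4.2897%.
WACC = 0.3850 × 7.5400% + 0.6150 × 4.2897% = 5.5410%.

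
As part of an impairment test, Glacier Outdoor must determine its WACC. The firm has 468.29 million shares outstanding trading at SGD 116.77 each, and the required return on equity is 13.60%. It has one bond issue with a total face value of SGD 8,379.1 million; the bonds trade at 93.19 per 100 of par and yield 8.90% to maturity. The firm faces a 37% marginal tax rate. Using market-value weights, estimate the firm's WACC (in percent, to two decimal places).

Market value of equity E = 116.77 × 468.29m = 54682.2233m. Market value of debt D = 8379.1m × 93.19/100 = 7808.48329m.
Total capital V = 54682.2233 + 7808.48329 = 62490.70659.
Equity: weight = 54682.2233/62490.70659 = 0.8750; cost = 13.6%.
Bonds outstanding: weight = 7808.48329/62490.70659 = 0.1250; after-tax cost = 8.9% × (1 − 37%) = 5.6070%.
WACC = 0.8750 × 13.6000% + 0.1250 × 5.6070% = 12.6012%.

12.60%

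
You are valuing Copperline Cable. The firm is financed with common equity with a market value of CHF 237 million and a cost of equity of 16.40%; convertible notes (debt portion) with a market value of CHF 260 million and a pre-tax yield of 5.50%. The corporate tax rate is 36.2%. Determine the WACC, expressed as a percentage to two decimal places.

Total capital V = 237 + 260 = 497.
Equity: weight = 237/497 = 0.4769; cost = 16.4%.
Convertible notes (debt portion): weight = 260/497 = 0.5231; after-tax cost = 5.5% × (1 − 36.2%) = 3.5090%.
WACC = 0.4769 × 16.4000% + 0.5231 × 3.5090% = 9.6562%.

9.66%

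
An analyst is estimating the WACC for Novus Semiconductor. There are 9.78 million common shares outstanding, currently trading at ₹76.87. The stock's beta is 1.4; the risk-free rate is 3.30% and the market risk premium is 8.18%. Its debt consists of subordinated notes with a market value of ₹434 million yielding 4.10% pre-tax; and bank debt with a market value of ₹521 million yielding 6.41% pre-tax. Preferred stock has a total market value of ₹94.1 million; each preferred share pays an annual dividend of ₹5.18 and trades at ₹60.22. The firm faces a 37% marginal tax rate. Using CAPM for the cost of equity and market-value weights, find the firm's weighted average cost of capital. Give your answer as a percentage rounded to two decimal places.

Cost of equity via CAPM: Re = 3.3% + 1.4 × 8.18% = 14.7520%.
Cost of preferred: Rp = 5.18 / 60.22 = 8.6018%.
Market value of equity E = 76.87 × 9.78m = 751.7886m.
Total capital V = 751.7886 + 94.1 + 434 + 521 = 1800.8886.
Equity: weight = 751.7886/1800.8886 = 0.4175; cost = 14.752%.
Preferred: weight = 94.1/1800.8886 = 0.0523; cost = 8.6018%.
Subordinated notes: weight = 434/1800.8886 = 0.2410; after-tax cost = 4.1% × (1 − 37%) = 2.5830%.
Bank debt: weight = 521/1800.8886 = 0.2893; after-tax cost = 6.41% × (1 − 37%) = 4.0383%.
WACC = 0.4175 × 14.7520% + 0.0523 × 8.6018% + 0.2410 × 2.5830% + 0.2893 × 4.0383% = 8.3985%.

8.40%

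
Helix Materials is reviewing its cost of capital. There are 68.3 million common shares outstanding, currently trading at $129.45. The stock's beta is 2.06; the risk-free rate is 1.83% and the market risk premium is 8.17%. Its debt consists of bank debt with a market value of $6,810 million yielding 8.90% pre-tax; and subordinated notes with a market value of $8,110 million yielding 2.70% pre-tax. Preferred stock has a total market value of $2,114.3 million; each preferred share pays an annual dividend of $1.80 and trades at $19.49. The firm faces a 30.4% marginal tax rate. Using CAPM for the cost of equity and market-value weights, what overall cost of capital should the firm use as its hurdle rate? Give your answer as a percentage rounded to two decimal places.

Cost of equity via CAPM: Re = 1.83% + 2.06 × 8.17% = 18.6602%.
Cost of preferred: Rp = 1.8 / 19.49 = 9.2355%.
Market value of equity E = 129.45 × 68.3m = 8841.435m.
Total capital V = 8841.435 + 2114.3 + 6810 + 8110 = 25875.735.
Equity: weight = 8841.435/25875.735 = 0.3417; cost = 18.6602%.
Preferred: weight = 2114.3/25875.735 = 0.0817; cost = 9.2355%.
Bank debt: weight = 6810/25875.735 = 0.2632; after-tax cost = 8.9% × (1 − 30.4%) = 6.1944%.
Subordinated notes: weight = 8110/25875.735 = 0.3134; after-tax cost = 2.7% × (1 − 30.4%) = 1.8792%.
WACC = 0.3417 × 18.6602% + 0.0817 × 9.2355% + 0.2632 × 6.1944% + 0.3134 × 1.8792% = 9.3498%.

9.35%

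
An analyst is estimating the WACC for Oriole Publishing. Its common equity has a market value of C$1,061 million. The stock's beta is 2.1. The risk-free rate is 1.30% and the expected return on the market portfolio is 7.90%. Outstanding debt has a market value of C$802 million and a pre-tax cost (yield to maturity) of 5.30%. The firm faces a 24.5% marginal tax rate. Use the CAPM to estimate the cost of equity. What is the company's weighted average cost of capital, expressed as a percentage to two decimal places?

Market risk premium = 7.9% − 1.3% = 6.6%.
Cost of equity via CAPM: Re = 1.3% + 2.1 × 6.6% = 15.1600%.
Total capital V = 1061 + 802 = 1863.
Equity: weight = 1061/1863 = 0.5695; cost = 15.16%.
Debt: weight = 802/1863 = 0.4305; after-tax cost = 5.3% × (1 − 24.5%) = 4.0015%.
WACC = 0.5695 × 15.1600% + 0.4305 × 4.0015% = 10.3564%.

10.36%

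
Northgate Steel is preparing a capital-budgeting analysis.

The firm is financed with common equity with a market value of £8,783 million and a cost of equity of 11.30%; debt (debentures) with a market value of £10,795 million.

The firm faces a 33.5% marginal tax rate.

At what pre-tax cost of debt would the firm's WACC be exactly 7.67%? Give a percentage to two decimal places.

Total capital V = 8783 + 10795 = 19578.
Equity weight = 8783/19578 = 0.4486.
Debentures weight = 10795/19578 = 0.5514.
Equity contribution = 0.4486 × 11.3% = 5.0694%.
Remaining for debt = 7.67% − 5.0694% = 2.6006%.
Rd × (1 − 33.5%) × 0.5514 = 2.6006%  ⇒  Rd = 7.0926%.

7.09%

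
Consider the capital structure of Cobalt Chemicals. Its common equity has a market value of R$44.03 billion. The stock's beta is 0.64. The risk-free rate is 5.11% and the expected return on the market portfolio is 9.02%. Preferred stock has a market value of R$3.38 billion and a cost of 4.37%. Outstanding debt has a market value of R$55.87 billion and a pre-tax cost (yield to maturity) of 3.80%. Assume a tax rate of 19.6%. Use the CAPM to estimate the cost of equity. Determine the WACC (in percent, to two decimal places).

Market risk premium = 9.02% − 5.11% = 3.91%.
Cost of equity via CAPM: Re = 5.11% + 0.64 × 3.91% = 7.6124%.
Total capital V = 44.03 + 3.38 + 55.87 = 103.28.
Equity: weight = 44.03/103.28 = 0.4263; cost = 7.6124%.
Preferred: weight = 3.38/103.28 = 0.0327; cost = 4.37%.
Debt: weight = 55.87/103.28 = 0.5410; after-tax cost = 3.8% × (1 − 19.6%) = 3.0552%.
WACC = 0.4263 × 7.6124% + 0.0327 × 4.3700% + 0.5410 × 3.0552% = 5.0410%.

5.04%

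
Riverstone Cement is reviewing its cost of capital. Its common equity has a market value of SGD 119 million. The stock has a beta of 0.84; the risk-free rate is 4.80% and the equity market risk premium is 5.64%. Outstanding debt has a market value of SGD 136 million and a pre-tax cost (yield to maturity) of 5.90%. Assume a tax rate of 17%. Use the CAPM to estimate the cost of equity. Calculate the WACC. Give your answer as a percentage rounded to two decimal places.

7.06%

Cost of equity via CAPM: Re = 4.8% + 0.84 × 5.64% = 9.5376%.
Total capital V = 119 + 136 = 255.
Equity: weight = 119/255 = 0.4667; cost = 9.5376%.
Debt: weight = 136/255 = 0.5333; after-tax cost = 5.9% × (1 − 17%) = 4.8970%.
WACC = 0.4667 × 9.5376% + 0.5333 × 4.8970% = 7.0626%.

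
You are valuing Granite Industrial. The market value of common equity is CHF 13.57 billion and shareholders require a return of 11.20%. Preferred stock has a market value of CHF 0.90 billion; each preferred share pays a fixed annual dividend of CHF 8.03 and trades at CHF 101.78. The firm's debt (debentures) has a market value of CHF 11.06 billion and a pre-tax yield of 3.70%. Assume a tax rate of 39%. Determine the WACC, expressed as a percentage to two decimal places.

7.21%

Cost of preferred: Rp = 8.03 / 101.78 = 7.8896%.
Total capital V = 13.57 + 0.9 + 11.06 = 25.53.
Equity: weight = 13.57/25.53 = 0.5315; cost = 11.2%.
Preferred: weight = 0.9/25.53 = 0.0353; cost = 7.8896%.
Debentures: weight = 11.06/25.53 = 0.4332; after-tax cost = 3.7% × (1 − 39%) = 2.2570%.
WACC = 0.5315 × 11.2000% + 0.0353 × 7.8896% + 0.4332 × 2.2570% = 7.2091%.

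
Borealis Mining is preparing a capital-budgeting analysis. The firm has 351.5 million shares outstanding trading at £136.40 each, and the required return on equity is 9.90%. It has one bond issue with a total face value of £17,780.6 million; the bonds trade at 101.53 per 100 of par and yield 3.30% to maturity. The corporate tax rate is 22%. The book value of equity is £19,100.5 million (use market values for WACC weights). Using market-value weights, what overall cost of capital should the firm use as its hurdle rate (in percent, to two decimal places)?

Market value of equity E = 136.4 × 351.5m = 47944.6m. Market value of debt D = 17780.6m × 101.53/100 = 18052.64318m.
Total capital V = 47944.6 + 18052.64318 = 65997.24318.
Equity: weight = 47944.6/65997.24318 = 0.7265; cost = 9.9%.
Bonds outstanding: weight = 18052.64318/65997.24318 = 0.2735; after-tax cost = 3.3% × (1 − 22%) = 2.5740%.
WACC = 0.7265 × 9.9000% + 0.2735 × 2.5740% = 7.8961%.

7.90%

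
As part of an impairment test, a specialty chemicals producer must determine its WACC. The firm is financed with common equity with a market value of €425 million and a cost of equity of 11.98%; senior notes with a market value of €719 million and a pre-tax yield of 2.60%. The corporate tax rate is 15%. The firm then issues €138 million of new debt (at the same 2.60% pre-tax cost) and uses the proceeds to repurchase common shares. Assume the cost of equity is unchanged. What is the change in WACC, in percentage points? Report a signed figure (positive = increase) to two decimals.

Current WACC:
Total capital V = 425 + 719 = 1144.
Equity: weight = 425/1144 = 0.3715; cost = 11.98%.
Senior notes: weight = 719/1144 = 0.6285; after-tax cost = 2.6% × (1 − 15%) = 2.2100%.
WACC = 0.3715 × 11.9800% + 0.6285 × 2.2100% = 5.8396%.
After the change:
Total capital V = 287 + 857 = 1144.
Equity: weight = 287/1144 = 0.2509; cost = 11.98%.
Senior notes: weight = 857/1144 = 0.7491; after-tax cost = 2.6% × (1 − 15%) = 2.2100%.
WACC = 0.2509 × 11.9800% + 0.7491 × 2.2100% = 4.6610%.
Change in WACC = 4.6610% − 5.8396% = -1.1785 pp.

-1.18 pp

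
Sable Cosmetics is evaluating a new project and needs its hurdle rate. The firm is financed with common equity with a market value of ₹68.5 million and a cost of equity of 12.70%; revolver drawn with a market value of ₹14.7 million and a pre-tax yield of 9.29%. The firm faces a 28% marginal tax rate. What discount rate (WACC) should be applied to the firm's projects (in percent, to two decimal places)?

Total capital V = 68.5 + 14.7 = 83.2.
Equity: weight = 68.5/83.2 = 0.8233; cost = 12.7%.
Revolver drawn: weight = 14.7/83.2 = 0.1767; after-tax cost = 9.29% × (1 − 28%) = 6.6888%.
WACC = 0.8233 × 12.7000% + 0.1767 × 6.6888% = 11.6379%.

11.64%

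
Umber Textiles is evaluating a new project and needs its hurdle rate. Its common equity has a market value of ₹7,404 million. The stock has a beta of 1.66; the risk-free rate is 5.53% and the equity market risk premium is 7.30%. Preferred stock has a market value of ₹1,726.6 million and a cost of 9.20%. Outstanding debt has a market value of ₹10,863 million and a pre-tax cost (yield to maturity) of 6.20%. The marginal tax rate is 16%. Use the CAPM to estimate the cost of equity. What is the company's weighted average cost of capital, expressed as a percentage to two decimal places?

Cost of equity via CAPM: Re = 5.53% + 1.66 × 7.3% = 17.6480%.
Total capital V = 7404 + 1726.6 + 10863 = 19993.6.
Equity: weight = 7404/19993.6 = 0.3703; cost = 17.648%.
Preferred: weight = 1726.6/19993.6 = 0.0864; cost = 9.2%.
Debt: weight = 10863/19993.6 = 0.5433; after-tax cost = 6.2% × (1 − 16%) = 5.2080%.
WACC = 0.3703 × 17.6480% + 0.0864 × 9.2000% + 0.5433 × 5.2080% = 10.1595%.

10.16%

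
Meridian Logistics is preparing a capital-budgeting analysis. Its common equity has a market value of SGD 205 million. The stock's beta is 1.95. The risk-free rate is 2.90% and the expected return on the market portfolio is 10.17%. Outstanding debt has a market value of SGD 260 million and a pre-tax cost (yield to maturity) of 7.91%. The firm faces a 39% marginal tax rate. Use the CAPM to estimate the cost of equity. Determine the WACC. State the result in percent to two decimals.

10.23%

Market risk premium = 10.17% − 2.9% = 7.27%.
Cost of equity via CAPM: Re = 2.9% + 1.95 × 7.27% = 17.0765%.
Total capital V = 205 + 260 = 465.
Equity: weight = 205/465 = 0.4409; cost = 17.0765%.
Debt: weight = 260/465 = 0.5591; after-tax cost = 7.91% × (1 − 39%) = 4.8251%.
WACC = 0.4409 × 17.0765% + 0.5591 × 4.8251% = 10.2263%.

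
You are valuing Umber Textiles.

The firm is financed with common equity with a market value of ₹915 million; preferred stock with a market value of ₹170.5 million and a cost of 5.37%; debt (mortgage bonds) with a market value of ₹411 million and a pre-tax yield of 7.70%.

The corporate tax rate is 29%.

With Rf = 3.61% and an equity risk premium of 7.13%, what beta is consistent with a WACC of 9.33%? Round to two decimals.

1.15

Total capital V = 915 + 170.5 + 411 = 1496.5.
Equity weight = 915/1496.5 = 0.6114.
Preferred weight = 170.5/1496.5 = 0.1139.
Mortgage bonds weight = 411/1496.5 = 0.2746.
Debt contribution = 0.2746 × 7.7% × (1 − 29%) = 1.5015%.
Preferred contribution = 0.1139 × 5.37% = 0.6118%.
Required equity contribution = 9.33% − 2.1133% = 7.2167%  ⇒  Re = 11.8031%.
CAPM: 11.8031% = 3.61% + β × 7.13%  ⇒  β = 1.1491.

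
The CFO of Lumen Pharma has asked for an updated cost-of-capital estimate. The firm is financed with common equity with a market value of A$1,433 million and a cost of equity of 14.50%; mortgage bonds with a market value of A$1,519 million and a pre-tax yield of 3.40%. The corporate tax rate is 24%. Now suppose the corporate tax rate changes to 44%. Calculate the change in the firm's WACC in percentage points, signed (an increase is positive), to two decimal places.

Current WACC:
Total capital V = 1433 + 1519 = 2952.
Equity: weight = 1433/2952 = 0.4854; cost = 14.5%.
Mortgage bonds: weight = 1519/2952 = 0.5146; after-tax cost = 3.4% × (1 − 24%) = 2.5840%.
WACC = 0.4854 × 14.5000% + 0.5146 × 2.5840% = 8.3684%.
After the change:
Total capital V = 1433 + 1519 = 2952.
Equity: weight = 1433/2952 = 0.4854; cost = 14.5%.
Mortgage bonds: weight = 1519/2952 = 0.5146; after-tax cost = 3.4% × (1 − 44%) = 1.9040%.
WACC = 0.4854 × 14.5000% + 0.5146 × 1.9040% = 8.0185%.
Change in WACC = 8.0185% − 8.3684% = -0.3499 pp.

-0.35 pp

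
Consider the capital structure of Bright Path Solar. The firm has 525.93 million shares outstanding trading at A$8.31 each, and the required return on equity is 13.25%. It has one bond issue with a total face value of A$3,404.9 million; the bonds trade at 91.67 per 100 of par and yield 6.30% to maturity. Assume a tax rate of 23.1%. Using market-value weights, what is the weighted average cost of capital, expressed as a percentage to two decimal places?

Market value of equity E = 8.31 × 525.93m = 4370.4783m. Market value of debt D = 3404.9m × 91.67/100 = 3121.27183m.
Total capital V = 4370.4783 + 3121.27183 = 7491.75013.
Equity: weight = 4370.4783/7491.75013 = 0.5834; cost = 13.25%.
Bonds outstanding: weight = 3121.27183/7491.75013 = 0.4166; after-tax cost = 6.3% × (1 − 23.1%) = 4.8447%.
WACC = 0.5834 × 13.2500% + 0.4166 × 4.8447% = 9.7481%.

9.75%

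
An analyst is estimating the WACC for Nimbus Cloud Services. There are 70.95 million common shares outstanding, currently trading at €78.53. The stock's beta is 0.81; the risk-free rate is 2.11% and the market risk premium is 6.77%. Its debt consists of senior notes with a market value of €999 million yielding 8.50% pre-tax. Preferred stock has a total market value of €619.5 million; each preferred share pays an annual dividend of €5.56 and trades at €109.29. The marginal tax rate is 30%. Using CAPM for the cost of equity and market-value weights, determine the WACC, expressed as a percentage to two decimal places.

7.15%

Cost of equity via CAPM: Re = 2.11% + 0.81 × 6.77% = 7.5937%.
Cost of preferred: Rp = 5.56 / 109.29 = 5.0874%.
Market value of equity E = 78.53 × 70.95m = 5571.7035m.
Total capital V = 5571.7035 + 619.5 + 999 = 7190.2035.
Equity: weight = 5571.7035/7190.2035 = 0.7749; cost = 7.5937%.
Preferred: weight = 619.5/7190.2035 = 0.0862; cost = 5.0874%.
Senior notes: weight = 999/7190.2035 = 0.1389; after-tax cost = 8.5% × (1 − 30%) = 5.9500%.
WACC = 0.7749 × 7.5937% + 0.0862 × 5.0874% + 0.1389 × 5.9500% = 7.1494%.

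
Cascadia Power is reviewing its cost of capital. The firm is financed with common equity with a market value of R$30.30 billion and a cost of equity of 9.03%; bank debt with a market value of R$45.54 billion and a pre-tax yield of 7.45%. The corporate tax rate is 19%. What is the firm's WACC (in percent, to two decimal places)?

Total capital V = 30.3 + 45.54 = 75.84.
Equity: weight = 30.3/75.84 = 0.3995; cost = 9.03%.
Bank debt: weight = 45.54/75.84 = 0.6005; after-tax cost = 7.45% × (1 − 19%) = 6.0345%.
WACC = 0.3995 × 9.0300% + 0.6005 × 6.0345% = 7.2313%.

7.23%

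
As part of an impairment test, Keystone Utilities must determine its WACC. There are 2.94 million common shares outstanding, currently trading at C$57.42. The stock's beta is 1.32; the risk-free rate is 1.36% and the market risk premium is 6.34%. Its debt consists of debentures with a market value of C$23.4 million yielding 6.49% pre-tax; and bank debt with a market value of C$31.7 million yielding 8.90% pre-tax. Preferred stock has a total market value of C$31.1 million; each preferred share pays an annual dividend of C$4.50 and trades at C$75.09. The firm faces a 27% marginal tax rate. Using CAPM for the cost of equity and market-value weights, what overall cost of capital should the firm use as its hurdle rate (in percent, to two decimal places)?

Cost of equity via CAPM: Re = 1.36% + 1.32 × 6.34% = 9.7288%.
Cost of preferred: Rp = 4.5 / 75.09 = 5.9928%.
Market value of equity E = 57.42 × 2.94m = 168.8148m.
Total capital V = 168.8148 + 31.1 + 23.4 + 31.7 = 255.0148.
Equity: weight = 168.8148/255.0148 = 0.6620; cost = 9.7288%.
Preferred: weight = 31.1/255.0148 = 0.1220; cost = 5.9928%.
Debentures: weight = 23.4/255.0148 = 0.0918; after-tax cost = 6.49% × (1 − 27%) = 4.7377%.
Bank debt: weight = 31.7/255.0148 = 0.1243; after-tax cost = 8.9% × (1 − 27%) = 6.4970%.
WACC = 0.6620 × 9.7288% + 0.1220 × 5.9928% + 0.0918 × 4.7377% + 0.1243 × 6.4970% = 8.4135%.

8.41%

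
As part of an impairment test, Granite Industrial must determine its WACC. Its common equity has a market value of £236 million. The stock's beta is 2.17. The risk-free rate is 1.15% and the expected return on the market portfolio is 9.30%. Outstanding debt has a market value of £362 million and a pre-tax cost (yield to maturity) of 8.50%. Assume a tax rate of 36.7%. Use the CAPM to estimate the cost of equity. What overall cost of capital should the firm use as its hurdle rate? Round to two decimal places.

Market risk premium = 9.3% − 1.15% = 8.15%.
Cost of equity via CAPM: Re = 1.15% + 2.17 × 8.15% = 18.8355%.
Total capital V = 236 + 362 = 598.
Equity: weight = 236/598 = 0.3946; cost = 18.8355%.
Debt: weight = 362/598 = 0.6054; after-tax cost = 8.5% × (1 − 36.7%) = 5.3805%.
WACC = 0.3946 × 18.8355% + 0.6054 × 5.3805% = 10.6905%.

10.69%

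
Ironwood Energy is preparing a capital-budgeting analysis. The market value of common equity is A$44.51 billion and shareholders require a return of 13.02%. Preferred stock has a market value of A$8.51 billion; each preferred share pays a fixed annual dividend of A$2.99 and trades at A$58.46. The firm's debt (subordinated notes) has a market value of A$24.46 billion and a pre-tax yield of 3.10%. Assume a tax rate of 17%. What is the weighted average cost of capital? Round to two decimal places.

Cost of preferred: Rp = 2.99 / 58.46 = 5.1146%.
Total capital V = 44.51 + 8.51 + 24.46 = 77.48.
Equity: weight = 44.51/77.48 = 0.5745; cost = 13.02%.
Preferred: weight = 8.51/77.48 = 0.1098; cost = 5.1146%.
Subordinated notes: weight = 24.46/77.48 = 0.3157; after-tax cost = 3.1% × (1 − 17%) = 2.5730%.
WACC = 0.5745 × 13.0200% + 0.1098 × 5.1146% + 0.3157 × 2.5730% = 8.8537%.

8.85%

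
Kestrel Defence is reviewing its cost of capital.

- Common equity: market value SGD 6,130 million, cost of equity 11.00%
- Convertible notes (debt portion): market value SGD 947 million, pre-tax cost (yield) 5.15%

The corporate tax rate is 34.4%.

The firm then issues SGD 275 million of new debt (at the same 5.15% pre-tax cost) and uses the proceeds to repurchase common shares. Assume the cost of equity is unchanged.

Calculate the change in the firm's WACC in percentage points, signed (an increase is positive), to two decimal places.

-0.30 pp

Current WACC:
Total capital V = 6130 + 947 = 7077.
Equity: weight = 6130/7077 = 0.8662; cost = 11%.
Convertible notes (debt portion): weight = 947/7077 = 0.1338; after-tax cost = 5.15% × (1 − 34.4%) = 3.3784%.
WACC = 0.8662 × 11.0000% + 0.1338 × 3.3784% = 9.9801%.
After the change:
Total capital V = 5855 + 1222 = 7077.
Equity: weight = 5855/7077 = 0.8273; cost = 11%.
Convertible notes (debt portion): weight = 1222/7077 = 0.1727; after-tax cost = 5.15% × (1 − 34.4%) = 3.3784%.
WACC = 0.8273 × 11.0000% + 0.1727 × 3.3784% = 9.6840%.
Change in WACC = 9.6840% − 9.9801% = -0.2962 pp.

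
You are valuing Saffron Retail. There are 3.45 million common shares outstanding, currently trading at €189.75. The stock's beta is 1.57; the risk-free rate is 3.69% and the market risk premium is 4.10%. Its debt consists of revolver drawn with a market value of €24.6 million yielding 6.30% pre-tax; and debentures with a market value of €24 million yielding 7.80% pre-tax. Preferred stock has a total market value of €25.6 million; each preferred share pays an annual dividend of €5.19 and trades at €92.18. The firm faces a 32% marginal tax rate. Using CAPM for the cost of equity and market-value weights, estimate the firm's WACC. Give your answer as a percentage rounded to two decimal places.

9.61%

Cost of equity via CAPM: Re = 3.69% + 1.57 × 4.1% = 10.1270%.
Cost of preferred: Rp = 5.19 / 92.18 = 5.6303%.
Market value of equity E = 189.75 × 3.45m = 654.6375m.
Total capital V = 654.6375 + 25.6 + 24.6 + 24 = 728.8375.
Equity: weight = 654.6375/728.8375 = 0.8982; cost = 10.127%.
Preferred: weight = 25.6/728.8375 = 0.0351; cost = 5.6303%.
Revolver drawn: weight = 24.6/728.8375 = 0.0338; after-tax cost = 6.3% × (1 − 32%) = 4.2840%.
Debentures: weight = 24/728.8375 = 0.0329; after-tax cost = 7.8% × (1 − 32%) = 5.3040%.
WACC = 0.8982 × 10.1270% + 0.0351 × 5.6303% + 0.0338 × 4.2840% + 0.0329 × 5.3040% = 9.6130%.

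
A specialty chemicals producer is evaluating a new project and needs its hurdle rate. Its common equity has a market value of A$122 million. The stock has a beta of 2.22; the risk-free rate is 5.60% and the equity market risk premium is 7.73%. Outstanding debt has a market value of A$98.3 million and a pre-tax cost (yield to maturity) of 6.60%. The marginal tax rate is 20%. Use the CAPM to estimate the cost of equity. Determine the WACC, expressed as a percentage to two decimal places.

14.96%

Cost of equity via CAPM: Re = 5.6% + 2.22 × 7.73% = 22.7606%.
Total capital V = 122 + 98.3 = 220.3.
Equity: weight = 122/220.3 = 0.5538; cost = 22.7606%.
Debt: weight = 98.3/220.3 = 0.4462; after-tax cost = 6.6% × (1 − 20%) = 5.2800%.
WACC = 0.5538 × 22.7606% + 0.4462 × 5.2800% = 14.9606%.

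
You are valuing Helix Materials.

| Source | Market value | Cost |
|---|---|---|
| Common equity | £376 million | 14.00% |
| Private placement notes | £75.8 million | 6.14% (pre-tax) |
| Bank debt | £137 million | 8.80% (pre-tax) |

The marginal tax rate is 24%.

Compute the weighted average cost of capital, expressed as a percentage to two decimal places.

Total capital V = 376 + 75.8 + 137 = 588.8.
Equity: weight = 376/588.8 = 0.6386; cost = 14%.
Private placement notes: weight = 75.8/588.8 = 0.1287; after-tax cost = 6.14% × (1 − 24%) = 4.6664%.
Bank debt: weight = 137/588.8 = 0.2327; after-tax cost = 8.8% × (1 − 24%) = 6.6880%.
WACC = 0.6386 × 14.0000% + 0.1287 × 4.6664% + 0.2327 × 6.6880% = 11.0971%.

11.10%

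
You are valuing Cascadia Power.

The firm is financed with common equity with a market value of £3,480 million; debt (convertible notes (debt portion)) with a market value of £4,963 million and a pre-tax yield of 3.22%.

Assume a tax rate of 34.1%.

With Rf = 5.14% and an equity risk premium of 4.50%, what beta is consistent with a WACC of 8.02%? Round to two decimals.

2.51

Total capital V = 3480 + 4963 = 8443.
Equity weight = 3480/8443 = 0.4122.
Convertible notes (debt portion) weight = 4963/8443 = 0.5878.
Debt contribution = 0.5878 × 3.22% × (1 − 34.1%) = 1.2474%.
Required equity contribution = 8.02% − 1.2474% = 6.7726%  ⇒  Re = 16.4315%.
CAPM: 16.4315% = 5.14% + β × 4.5%  ⇒  β = 2.5092.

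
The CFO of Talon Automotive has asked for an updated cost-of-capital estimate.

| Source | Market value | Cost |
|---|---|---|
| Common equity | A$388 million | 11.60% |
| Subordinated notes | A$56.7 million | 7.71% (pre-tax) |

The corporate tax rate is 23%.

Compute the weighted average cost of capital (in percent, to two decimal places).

Total capital V = 388 + 56.7 = 444.7.
Equity: weight = 388/444.7 = 0.8725; cost = 11.6%.
Subordinated notes: weight = 56.7/444.7 = 0.1275; after-tax cost = 7.71% × (1 − 23%) = 5.9367%.
WACC = 0.8725 × 11.6000% + 0.1275 × 5.9367% = 10.8779%.

10.88%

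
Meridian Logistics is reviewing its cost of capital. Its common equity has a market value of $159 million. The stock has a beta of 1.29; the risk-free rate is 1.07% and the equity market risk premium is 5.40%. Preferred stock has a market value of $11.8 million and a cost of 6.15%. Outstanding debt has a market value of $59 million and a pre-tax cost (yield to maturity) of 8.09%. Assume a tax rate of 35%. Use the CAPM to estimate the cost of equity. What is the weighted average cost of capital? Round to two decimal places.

7.23%

Cost of equity via CAPM: Re = 1.07% + 1.29 × 5.4% = 8.0360%.
Total capital V = 159 + 11.8 + 59 = 229.8.
Equity: weight = 159/229.8 = 0.6919; cost = 8.036%.
Preferred: weight = 11.8/229.8 = 0.0513; cost = 6.15%.
Debt: weight = 59/229.8 = 0.2567; after-tax cost = 8.09% × (1 − 35%) = 5.2585%.
WACC = 0.6919 × 8.0360% + 0.0513 × 6.1500% + 0.2567 × 5.2585% = 7.2260%.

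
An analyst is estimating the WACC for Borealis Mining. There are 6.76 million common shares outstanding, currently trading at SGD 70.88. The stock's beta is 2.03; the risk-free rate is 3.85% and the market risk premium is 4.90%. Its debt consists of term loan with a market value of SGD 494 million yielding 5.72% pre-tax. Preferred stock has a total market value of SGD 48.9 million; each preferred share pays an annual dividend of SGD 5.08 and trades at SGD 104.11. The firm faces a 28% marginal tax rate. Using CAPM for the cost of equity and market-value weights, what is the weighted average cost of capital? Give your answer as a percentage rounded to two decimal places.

8.69%

Cost of equity via CAPM: Re = 3.85% + 2.03 × 4.9% = 13.7970%.
Cost of preferred: Rp = 5.08 / 104.11 = 4.8795%.
Market value of equity E = 70.88 × 6.76m = 479.1488m.
Total capital V = 479.1488 + 48.9 + 494 = 1022.0488.
Equity: weight = 479.1488/1022.0488 = 0.4688; cost = 13.797%.
Preferred: weight = 48.9/1022.0488 = 0.0478; cost = 4.8795%.
Term loan: weight = 494/1022.0488 = 0.4833; after-tax cost = 5.72% × (1 − 28%) = 4.1184%.
WACC = 0.4688 × 13.7970% + 0.0478 × 4.8795% + 0.4833 × 4.1184% = 8.6923%.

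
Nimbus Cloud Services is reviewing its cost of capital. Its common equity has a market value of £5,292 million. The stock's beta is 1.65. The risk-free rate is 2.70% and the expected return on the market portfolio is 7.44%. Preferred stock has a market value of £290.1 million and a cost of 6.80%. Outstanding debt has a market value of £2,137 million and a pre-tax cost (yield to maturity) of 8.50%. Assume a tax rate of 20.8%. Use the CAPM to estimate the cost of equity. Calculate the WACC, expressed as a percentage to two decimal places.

Market risk premium = 7.44% − 2.7% = 4.74%.
Cost of equity via CAPM: Re = 2.7% + 1.65 × 4.74% = 10.5210%.
Total capital V = 5292 + 290.1 + 2137 = 7719.1.
Equity: weight = 5292/7719.1 = 0.6856; cost = 10.521%.
Preferred: weight = 290.1/7719.1 = 0.0376; cost = 6.8%.
Debt: weight = 2137/7719.1 = 0.2768; after-tax cost = 8.5% × (1 − 20.8%) = 6.7320%.
WACC = 0.6856 × 10.5210% + 0.0376 × 6.8000% + 0.2768 × 6.7320% = 9.3322%.

9.33%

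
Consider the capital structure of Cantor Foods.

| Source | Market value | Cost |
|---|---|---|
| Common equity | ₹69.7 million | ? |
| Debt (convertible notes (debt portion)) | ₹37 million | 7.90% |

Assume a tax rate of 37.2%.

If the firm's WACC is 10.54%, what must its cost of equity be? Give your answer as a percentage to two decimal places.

13.50%

Total capital V = 69.7 + 37 = 106.7.
Equity weight = 69.7/106.7 = 0.6532.
Convertible notes (debt portion) weight = 37/106.7 = 0.3468.
Debt contribution = 0.3468 × 7.9% × (1 − 37.2%) = 1.7204%.
Required equity contribution = 10.54% − 1.7204% = 8.8196%.
Re = 8.8196% / 0.6532 = 13.5015%.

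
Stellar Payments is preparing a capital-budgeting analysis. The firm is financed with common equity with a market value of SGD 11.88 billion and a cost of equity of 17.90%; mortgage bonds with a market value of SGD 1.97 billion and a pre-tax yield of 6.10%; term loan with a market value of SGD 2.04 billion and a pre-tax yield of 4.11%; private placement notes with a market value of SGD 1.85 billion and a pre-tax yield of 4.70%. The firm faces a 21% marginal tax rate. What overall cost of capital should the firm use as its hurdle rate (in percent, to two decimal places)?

13.28%

Total capital V = 11.88 + 1.97 + 2.04 + 1.85 = 17.74.
Equity: weight = 11.88/17.74 = 0.6697; cost = 17.9%.
Mortgage bonds: weight = 1.97/17.74 = 0.1110; after-tax cost = 6.1% × (1 − 21%) = 4.8190%.
Term loan: weight = 2.04/17.74 = 0.1150; after-tax cost = 4.11% × (1 − 21%) = 3.2469%.
Private placement notes: weight = 1.85/17.74 = 0.1043; after-tax cost = 4.7% × (1 − 21%) = 3.7130%.
WACC = 0.6697 × 17.9000% + 0.1110 × 4.8190% + 0.1150 × 3.2469% + 0.1043 × 3.7130% = 13.2829%.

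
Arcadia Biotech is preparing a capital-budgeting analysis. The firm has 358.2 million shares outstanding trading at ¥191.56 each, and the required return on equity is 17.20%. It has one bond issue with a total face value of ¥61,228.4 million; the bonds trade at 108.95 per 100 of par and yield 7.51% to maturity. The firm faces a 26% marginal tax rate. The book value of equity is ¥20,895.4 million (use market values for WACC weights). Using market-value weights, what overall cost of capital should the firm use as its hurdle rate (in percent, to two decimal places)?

11.46%

Market value of equity E = 191.56 × 358.2m = 68616.792m. Market value of debt D = 61228.4m × 108.95/100 = 66708.3418m.
Total capital V = 68616.792 + 66708.3418 = 135325.1338.
Equity: weight = 68616.792/135325.1338 = 0.5071; cost = 17.2%.
Bonds outstanding: weight = 66708.3418/135325.1338 = 0.4929; after-tax cost = 7.51% × (1 − 26%) = 5.5574%.
WACC = 0.5071 × 17.2000% + 0.4929 × 5.5574% = 11.4608%.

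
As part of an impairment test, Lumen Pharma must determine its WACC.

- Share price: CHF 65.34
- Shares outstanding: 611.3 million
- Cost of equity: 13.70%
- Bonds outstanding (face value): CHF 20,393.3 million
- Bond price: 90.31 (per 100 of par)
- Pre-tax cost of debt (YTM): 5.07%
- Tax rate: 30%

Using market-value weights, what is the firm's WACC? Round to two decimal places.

Market value of equity E = 65.34 × 611.3m = 39942.342m. Market value of debt D = 20393.3m × 90.31/100 = 18417.18923m.
Total capital V = 39942.342 + 18417.18923 = 58359.53123.
Equity: weight = 39942.342/58359.53123 = 0.6844; cost = 13.7%.
Bonds outstanding: weight = 18417.18923/58359.53123 = 0.3156; after-tax cost = 5.07% × (1 − 30%) = 3.5490%.
WACC = 0.6844 × 13.7000% + 0.3156 × 3.5490% = 10.4965%.

10.50%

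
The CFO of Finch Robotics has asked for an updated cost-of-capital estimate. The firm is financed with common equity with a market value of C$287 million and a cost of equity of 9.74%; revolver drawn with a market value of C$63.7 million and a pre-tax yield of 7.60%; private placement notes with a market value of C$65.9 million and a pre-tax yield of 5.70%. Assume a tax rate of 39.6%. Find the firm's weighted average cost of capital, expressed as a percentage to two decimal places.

7.96%

Total capital V = 287 + 63.7 + 65.9 = 416.6.
Equity: weight = 287/416.6 = 0.6889; cost = 9.74%.
Revolver drawn: weight = 63.7/416.6 = 0.1529; after-tax cost = 7.6% × (1 − 39.6%) = 4.5904%.
Private placement notes: weight = 65.9/416.6 = 0.1582; after-tax cost = 5.7% × (1 − 39.6%) = 3.4428%.
WACC = 0.6889 × 9.7400% + 0.1529 × 4.5904% + 0.1582 × 3.4428% = 7.9565%.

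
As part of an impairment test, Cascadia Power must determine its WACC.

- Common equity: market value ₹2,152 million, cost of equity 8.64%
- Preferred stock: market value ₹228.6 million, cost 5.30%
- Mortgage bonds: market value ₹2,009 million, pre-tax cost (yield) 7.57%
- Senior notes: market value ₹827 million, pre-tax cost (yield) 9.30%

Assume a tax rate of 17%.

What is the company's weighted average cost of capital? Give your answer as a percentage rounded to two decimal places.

7.44%

Total capital V = 2152 + 228.6 + 2009 + 827 = 5216.6.
Equity: weight = 2152/5216.6 = 0.4125; cost = 8.64%.
Preferred: weight = 228.6/5216.6 = 0.0438; cost = 5.3%.
Mortgage bonds: weight = 2009/5216.6 = 0.3851; after-tax cost = 7.57% × (1 − 17%) = 6.2831%.
Senior notes: weight = 827/5216.6 = 0.1585; after-tax cost = 9.3% × (1 − 17%) = 7.7190%.
WACC = 0.4125 × 8.6400% + 0.0438 × 5.3000% + 0.3851 × 6.2831% + 0.1585 × 7.7190% = 7.4399%.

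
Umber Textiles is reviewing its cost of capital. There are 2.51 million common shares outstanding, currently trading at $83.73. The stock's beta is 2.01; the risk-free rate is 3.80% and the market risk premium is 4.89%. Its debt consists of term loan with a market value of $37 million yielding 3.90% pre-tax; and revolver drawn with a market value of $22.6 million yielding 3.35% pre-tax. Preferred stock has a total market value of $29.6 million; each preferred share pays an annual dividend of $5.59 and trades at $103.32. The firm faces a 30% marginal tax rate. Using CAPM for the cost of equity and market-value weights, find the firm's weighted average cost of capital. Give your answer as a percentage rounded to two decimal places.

Cost of equity via CAPM: Re = 3.8% + 2.01 × 4.89% = 13.6289%.
Cost of preferred: Rp = 5.59 / 103.32 = 5.4104%.
Market value of equity E = 83.73 × 2.51m = 210.1623m.
Total capital V = 210.1623 + 29.6 + 37 + 22.6 = 299.3623.
Equity: weight = 210.1623/299.3623 = 0.7020; cost = 13.6289%.
Preferred: weight = 29.6/299.3623 = 0.0989; cost = 5.4104%.
Term loan: weight = 37/299.3623 = 0.1236; after-tax cost = 3.9% × (1 − 30%) = 2.7300%.
Revolver drawn: weight = 22.6/299.3623 = 0.0755; after-tax cost = 3.35% × (1 − 30%) = 2.3450%.
WACC = 0.7020 × 13.6289% + 0.0989 × 5.4104% + 0.1236 × 2.7300% + 0.0755 × 2.3450% = 10.6174%.

10.62%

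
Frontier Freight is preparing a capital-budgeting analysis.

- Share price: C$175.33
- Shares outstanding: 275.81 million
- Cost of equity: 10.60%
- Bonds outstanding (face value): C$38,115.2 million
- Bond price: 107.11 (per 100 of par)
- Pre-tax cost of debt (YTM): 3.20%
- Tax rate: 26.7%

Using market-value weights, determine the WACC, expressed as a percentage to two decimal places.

Market value of equity E = 175.33 × 275.81m = 48357.7673m. Market value of debt D = 38115.2m × 107.11/100 = 40825.19072m.
Total capital V = 48357.7673 + 40825.19072 = 89182.95802.
Equity: weight = 48357.7673/89182.95802 = 0.5422; cost = 10.6%.
Bonds outstanding: weight = 40825.19072/89182.95802 = 0.4578; after-tax cost = 3.2% × (1 − 26.7%) = 2.3456%.
WACC = 0.5422 × 10.6000% + 0.4578 × 2.3456% = 6.8214%.

6.82%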